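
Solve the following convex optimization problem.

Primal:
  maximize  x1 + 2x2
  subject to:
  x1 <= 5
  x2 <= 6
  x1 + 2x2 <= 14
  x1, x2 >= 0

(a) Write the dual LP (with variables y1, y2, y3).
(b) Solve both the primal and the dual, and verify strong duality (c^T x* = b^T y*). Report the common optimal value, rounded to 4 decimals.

The standard primal-dual pair for 'max c^T x s.t. A x <= b, x >= 0' is:
  Dual:  min b^T y  s.t.  A^T y >= c,  y >= 0.

So the dual LP is:
  minimize  5y1 + 6y2 + 14y3
  subject to:
    y1 + y3 >= 1
    y2 + 2y3 >= 2
    y1, y2, y3 >= 0

Solving the primal: x* = (2, 6).
  primal value c^T x* = 14.
Solving the dual: y* = (0, 0, 1).
  dual value b^T y* = 14.
Strong duality: c^T x* = b^T y*. Confirmed.

14


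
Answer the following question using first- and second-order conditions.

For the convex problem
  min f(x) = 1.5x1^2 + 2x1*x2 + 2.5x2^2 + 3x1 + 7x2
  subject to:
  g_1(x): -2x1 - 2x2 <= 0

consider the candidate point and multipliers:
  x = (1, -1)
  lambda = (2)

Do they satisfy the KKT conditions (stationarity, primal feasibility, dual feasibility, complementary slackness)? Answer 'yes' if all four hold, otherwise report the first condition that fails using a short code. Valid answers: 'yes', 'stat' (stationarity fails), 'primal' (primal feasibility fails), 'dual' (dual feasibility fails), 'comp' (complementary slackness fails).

Gradient of f: grad f(x) = Q x + c = (4, 4)
Constraint values g_i(x) = a_i^T x - b_i:
  g_1((1, -1)) = 0
Stationarity residual: grad f(x) + sum_i lambda_i a_i = (0, 0)
  -> stationarity OK
Primal feasibility (all g_i <= 0): OK
Dual feasibility (all lambda_i >= 0): OK
Complementary slackness (lambda_i * g_i(x) = 0 for all i): OK

Verdict: yes, KKT holds.

yes


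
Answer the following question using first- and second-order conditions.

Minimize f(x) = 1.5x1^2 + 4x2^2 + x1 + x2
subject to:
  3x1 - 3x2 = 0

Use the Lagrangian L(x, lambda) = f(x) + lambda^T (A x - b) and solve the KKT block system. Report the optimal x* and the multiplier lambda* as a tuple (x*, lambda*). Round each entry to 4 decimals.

Form the Lagrangian:
  L(x, lambda) = (1/2) x^T Q x + c^T x + lambda^T (A x - b)
Stationarity (grad_x L = 0): Q x + c + A^T lambda = 0.
Primal feasibility: A x = b.

This gives the KKT block system:
  [ Q   A^T ] [ x     ]   [-c ]
  [ A    0  ] [ lambda ] = [ b ]

Solving the linear system:
  x*      = (-0.1818, -0.1818)
  lambda* = (-0.1515)
  f(x*)   = -0.1818

x* = (-0.1818, -0.1818), lambda* = (-0.1515)


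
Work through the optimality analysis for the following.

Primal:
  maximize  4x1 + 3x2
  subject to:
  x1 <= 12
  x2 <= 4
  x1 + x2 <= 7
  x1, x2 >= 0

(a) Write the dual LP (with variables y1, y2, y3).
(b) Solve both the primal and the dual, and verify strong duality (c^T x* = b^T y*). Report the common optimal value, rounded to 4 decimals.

The standard primal-dual pair for 'max c^T x s.t. A x <= b, x >= 0' is:
  Dual:  min b^T y  s.t.  A^T y >= c,  y >= 0.

So the dual LP is:
  minimize  12y1 + 4y2 + 7y3
  subject to:
    y1 + y3 >= 4
    y2 + y3 >= 3
    y1, y2, y3 >= 0

Solving the primal: x* = (7, 0).
  primal value c^T x* = 28.
Solving the dual: y* = (0, 0, 4).
  dual value b^T y* = 28.
Strong duality: c^T x* = b^T y*. Confirmed.

28


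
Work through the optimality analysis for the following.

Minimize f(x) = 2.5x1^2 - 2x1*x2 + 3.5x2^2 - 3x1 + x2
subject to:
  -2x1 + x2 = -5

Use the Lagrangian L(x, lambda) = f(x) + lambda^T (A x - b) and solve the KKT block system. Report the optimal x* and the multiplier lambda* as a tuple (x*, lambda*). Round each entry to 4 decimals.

Form the Lagrangian:
  L(x, lambda) = (1/2) x^T Q x + c^T x + lambda^T (A x - b)
Stationarity (grad_x L = 0): Q x + c + A^T lambda = 0.
Primal feasibility: A x = b.

This gives the KKT block system:
  [ Q   A^T ] [ x     ]   [-c ]
  [ A    0  ] [ lambda ] = [ b ]

Solving the linear system:
  x*      = (2.44, -0.12)
  lambda* = (4.72)
  f(x*)   = 8.08

x* = (2.44, -0.12), lambda* = (4.72)


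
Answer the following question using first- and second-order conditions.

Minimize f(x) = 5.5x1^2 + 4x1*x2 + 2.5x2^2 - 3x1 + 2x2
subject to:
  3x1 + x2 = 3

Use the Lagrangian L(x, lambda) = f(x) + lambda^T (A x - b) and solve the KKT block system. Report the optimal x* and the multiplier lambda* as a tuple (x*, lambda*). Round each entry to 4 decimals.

Form the Lagrangian:
  L(x, lambda) = (1/2) x^T Q x + c^T x + lambda^T (A x - b)
Stationarity (grad_x L = 0): Q x + c + A^T lambda = 0.
Primal feasibility: A x = b.

This gives the KKT block system:
  [ Q   A^T ] [ x     ]   [-c ]
  [ A    0  ] [ lambda ] = [ b ]

Solving the linear system:
  x*      = (1.3125, -0.9375)
  lambda* = (-2.5625)
  f(x*)   = 0.9375

x* = (1.3125, -0.9375), lambda* = (-2.5625)


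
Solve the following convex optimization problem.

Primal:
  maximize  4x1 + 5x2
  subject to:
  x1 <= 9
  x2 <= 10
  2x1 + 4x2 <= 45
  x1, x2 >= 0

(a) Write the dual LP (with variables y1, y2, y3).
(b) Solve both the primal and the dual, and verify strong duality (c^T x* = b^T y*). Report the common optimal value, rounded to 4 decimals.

The standard primal-dual pair for 'max c^T x s.t. A x <= b, x >= 0' is:
  Dual:  min b^T y  s.t.  A^T y >= c,  y >= 0.

So the dual LP is:
  minimize  9y1 + 10y2 + 45y3
  subject to:
    y1 + 2y3 >= 4
    y2 + 4y3 >= 5
    y1, y2, y3 >= 0

Solving the primal: x* = (9, 6.75).
  primal value c^T x* = 69.75.
Solving the dual: y* = (1.5, 0, 1.25).
  dual value b^T y* = 69.75.
Strong duality: c^T x* = b^T y*. Confirmed.

69.75


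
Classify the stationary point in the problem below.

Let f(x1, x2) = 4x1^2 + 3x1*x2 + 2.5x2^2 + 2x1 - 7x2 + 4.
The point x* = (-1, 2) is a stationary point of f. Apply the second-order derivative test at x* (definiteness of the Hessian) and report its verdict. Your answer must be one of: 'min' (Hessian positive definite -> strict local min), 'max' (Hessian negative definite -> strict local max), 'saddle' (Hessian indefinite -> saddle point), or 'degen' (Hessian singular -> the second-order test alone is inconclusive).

Compute the Hessian H = grad^2 f:
  H = [[8, 3], [3, 5]]
Verify stationarity: grad f(x*) = H x* + g = (0, 0).
Eigenvalues of H: 3.1459, 9.8541.
Both eigenvalues > 0, so H is positive definite -> x* is a strict local min.

min


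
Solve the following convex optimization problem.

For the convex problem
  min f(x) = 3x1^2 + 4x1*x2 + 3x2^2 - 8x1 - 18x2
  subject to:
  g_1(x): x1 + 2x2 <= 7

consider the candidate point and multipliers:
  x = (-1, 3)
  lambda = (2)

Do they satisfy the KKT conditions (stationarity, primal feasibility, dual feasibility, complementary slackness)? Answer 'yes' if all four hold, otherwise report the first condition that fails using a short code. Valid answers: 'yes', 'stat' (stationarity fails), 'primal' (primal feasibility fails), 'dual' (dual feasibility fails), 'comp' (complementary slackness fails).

Gradient of f: grad f(x) = Q x + c = (-2, -4)
Constraint values g_i(x) = a_i^T x - b_i:
  g_1((-1, 3)) = -2
Stationarity residual: grad f(x) + sum_i lambda_i a_i = (0, 0)
  -> stationarity OK
Primal feasibility (all g_i <= 0): OK
Dual feasibility (all lambda_i >= 0): OK
Complementary slackness (lambda_i * g_i(x) = 0 for all i): FAILS

Verdict: the first failing condition is complementary_slackness -> comp.

comp


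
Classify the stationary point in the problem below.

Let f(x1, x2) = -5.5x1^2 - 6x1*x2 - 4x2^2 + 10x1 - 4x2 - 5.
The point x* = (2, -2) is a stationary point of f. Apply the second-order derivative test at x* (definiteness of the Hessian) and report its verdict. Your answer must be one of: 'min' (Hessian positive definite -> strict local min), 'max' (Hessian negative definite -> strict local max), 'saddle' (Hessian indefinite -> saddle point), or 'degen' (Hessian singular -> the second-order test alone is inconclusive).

Compute the Hessian H = grad^2 f:
  H = [[-11, -6], [-6, -8]]
Verify stationarity: grad f(x*) = H x* + g = (0, 0).
Eigenvalues of H: -15.6847, -3.3153.
Both eigenvalues < 0, so H is negative definite -> x* is a strict local max.

max


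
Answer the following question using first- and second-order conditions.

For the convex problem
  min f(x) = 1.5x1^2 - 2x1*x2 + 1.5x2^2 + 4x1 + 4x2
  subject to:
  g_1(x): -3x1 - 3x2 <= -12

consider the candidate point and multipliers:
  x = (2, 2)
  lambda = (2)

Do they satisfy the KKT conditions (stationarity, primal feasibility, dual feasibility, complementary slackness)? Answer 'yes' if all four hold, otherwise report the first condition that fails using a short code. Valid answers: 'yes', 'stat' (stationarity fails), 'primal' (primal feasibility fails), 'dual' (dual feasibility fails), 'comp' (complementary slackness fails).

Gradient of f: grad f(x) = Q x + c = (6, 6)
Constraint values g_i(x) = a_i^T x - b_i:
  g_1((2, 2)) = 0
Stationarity residual: grad f(x) + sum_i lambda_i a_i = (0, 0)
  -> stationarity OK
Primal feasibility (all g_i <= 0): OK
Dual feasibility (all lambda_i >= 0): OK
Complementary slackness (lambda_i * g_i(x) = 0 for all i): OK

Verdict: yes, KKT holds.

yes


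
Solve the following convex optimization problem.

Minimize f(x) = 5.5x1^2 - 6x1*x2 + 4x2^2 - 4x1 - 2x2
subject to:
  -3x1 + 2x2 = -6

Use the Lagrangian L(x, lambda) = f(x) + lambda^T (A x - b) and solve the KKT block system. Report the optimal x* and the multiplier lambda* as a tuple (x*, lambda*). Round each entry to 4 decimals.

Form the Lagrangian:
  L(x, lambda) = (1/2) x^T Q x + c^T x + lambda^T (A x - b)
Stationarity (grad_x L = 0): Q x + c + A^T lambda = 0.
Primal feasibility: A x = b.

This gives the KKT block system:
  [ Q   A^T ] [ x     ]   [-c ]
  [ A    0  ] [ lambda ] = [ b ]

Solving the linear system:
  x*      = (2.2727, 0.4091)
  lambda* = (6.1818)
  f(x*)   = 13.5909

x* = (2.2727, 0.4091), lambda* = (6.1818)


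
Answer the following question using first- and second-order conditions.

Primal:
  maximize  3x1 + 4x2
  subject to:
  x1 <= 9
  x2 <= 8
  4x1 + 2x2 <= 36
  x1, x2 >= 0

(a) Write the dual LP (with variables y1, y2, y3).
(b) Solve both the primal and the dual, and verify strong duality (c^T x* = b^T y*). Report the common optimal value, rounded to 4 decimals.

The standard primal-dual pair for 'max c^T x s.t. A x <= b, x >= 0' is:
  Dual:  min b^T y  s.t.  A^T y >= c,  y >= 0.

So the dual LP is:
  minimize  9y1 + 8y2 + 36y3
  subject to:
    y1 + 4y3 >= 3
    y2 + 2y3 >= 4
    y1, y2, y3 >= 0

Solving the primal: x* = (5, 8).
  primal value c^T x* = 47.
Solving the dual: y* = (0, 2.5, 0.75).
  dual value b^T y* = 47.
Strong duality: c^T x* = b^T y*. Confirmed.

47


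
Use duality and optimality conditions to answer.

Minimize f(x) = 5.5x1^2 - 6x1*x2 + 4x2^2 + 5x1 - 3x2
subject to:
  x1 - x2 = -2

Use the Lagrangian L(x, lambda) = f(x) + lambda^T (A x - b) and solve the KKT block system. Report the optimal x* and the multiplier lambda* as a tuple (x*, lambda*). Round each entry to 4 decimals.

Form the Lagrangian:
  L(x, lambda) = (1/2) x^T Q x + c^T x + lambda^T (A x - b)
Stationarity (grad_x L = 0): Q x + c + A^T lambda = 0.
Primal feasibility: A x = b.

This gives the KKT block system:
  [ Q   A^T ] [ x     ]   [-c ]
  [ A    0  ] [ lambda ] = [ b ]

Solving the linear system:
  x*      = (-0.8571, 1.1429)
  lambda* = (11.2857)
  f(x*)   = 7.4286

x* = (-0.8571, 1.1429), lambda* = (11.2857)


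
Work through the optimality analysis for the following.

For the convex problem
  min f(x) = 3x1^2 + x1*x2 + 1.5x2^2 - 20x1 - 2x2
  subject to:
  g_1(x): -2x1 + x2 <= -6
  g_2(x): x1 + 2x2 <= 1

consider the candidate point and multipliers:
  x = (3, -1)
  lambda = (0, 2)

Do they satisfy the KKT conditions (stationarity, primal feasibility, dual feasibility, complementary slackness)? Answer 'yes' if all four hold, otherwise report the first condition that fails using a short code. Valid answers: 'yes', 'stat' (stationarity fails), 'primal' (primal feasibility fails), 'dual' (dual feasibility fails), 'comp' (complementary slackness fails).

Gradient of f: grad f(x) = Q x + c = (-3, -2)
Constraint values g_i(x) = a_i^T x - b_i:
  g_1((3, -1)) = -1
  g_2((3, -1)) = 0
Stationarity residual: grad f(x) + sum_i lambda_i a_i = (-1, 2)
  -> stationarity FAILS
Primal feasibility (all g_i <= 0): OK
Dual feasibility (all lambda_i >= 0): OK
Complementary slackness (lambda_i * g_i(x) = 0 for all i): OK

Verdict: the first failing condition is stationarity -> stat.

stat


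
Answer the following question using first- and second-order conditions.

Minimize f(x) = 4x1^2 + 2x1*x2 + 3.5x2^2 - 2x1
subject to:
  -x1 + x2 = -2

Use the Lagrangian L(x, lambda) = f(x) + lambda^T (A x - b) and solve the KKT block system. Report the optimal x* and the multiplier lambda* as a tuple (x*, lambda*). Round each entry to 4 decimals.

Form the Lagrangian:
  L(x, lambda) = (1/2) x^T Q x + c^T x + lambda^T (A x - b)
Stationarity (grad_x L = 0): Q x + c + A^T lambda = 0.
Primal feasibility: A x = b.

This gives the KKT block system:
  [ Q   A^T ] [ x     ]   [-c ]
  [ A    0  ] [ lambda ] = [ b ]

Solving the linear system:
  x*      = (1.0526, -0.9474)
  lambda* = (4.5263)
  f(x*)   = 3.4737

x* = (1.0526, -0.9474), lambda* = (4.5263)


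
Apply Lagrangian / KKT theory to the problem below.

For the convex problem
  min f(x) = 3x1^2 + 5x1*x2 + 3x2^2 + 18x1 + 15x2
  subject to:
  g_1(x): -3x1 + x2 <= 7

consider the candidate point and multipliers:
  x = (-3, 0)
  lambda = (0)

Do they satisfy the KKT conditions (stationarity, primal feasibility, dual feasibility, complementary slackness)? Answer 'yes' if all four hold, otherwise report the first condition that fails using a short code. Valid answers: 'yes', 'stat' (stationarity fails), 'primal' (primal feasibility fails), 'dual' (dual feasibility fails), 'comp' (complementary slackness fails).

Gradient of f: grad f(x) = Q x + c = (0, 0)
Constraint values g_i(x) = a_i^T x - b_i:
  g_1((-3, 0)) = 2
Stationarity residual: grad f(x) + sum_i lambda_i a_i = (0, 0)
  -> stationarity OK
Primal feasibility (all g_i <= 0): FAILS
Dual feasibility (all lambda_i >= 0): OK
Complementary slackness (lambda_i * g_i(x) = 0 for all i): OK

Verdict: the first failing condition is primal_feasibility -> primal.

primal


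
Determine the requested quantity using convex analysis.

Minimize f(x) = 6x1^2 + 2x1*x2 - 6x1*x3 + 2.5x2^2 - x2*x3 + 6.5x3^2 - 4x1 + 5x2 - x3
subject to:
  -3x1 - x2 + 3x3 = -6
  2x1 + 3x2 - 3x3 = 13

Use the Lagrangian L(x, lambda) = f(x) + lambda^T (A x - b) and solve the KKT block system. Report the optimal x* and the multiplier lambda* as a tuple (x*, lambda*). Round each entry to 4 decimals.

Form the Lagrangian:
  L(x, lambda) = (1/2) x^T Q x + c^T x + lambda^T (A x - b)
Stationarity (grad_x L = 0): Q x + c + A^T lambda = 0.
Primal feasibility: A x = b.

This gives the KKT block system:
  [ Q   A^T ] [ x     ]   [-c ]
  [ A    0  ] [ lambda ] = [ b ]

Solving the linear system:
  x*      = (-0.1, 3.45, -0.95)
  lambda* = (-3.4, -8.8)
  f(x*)   = 56.3

x* = (-0.1, 3.45, -0.95), lambda* = (-3.4, -8.8)


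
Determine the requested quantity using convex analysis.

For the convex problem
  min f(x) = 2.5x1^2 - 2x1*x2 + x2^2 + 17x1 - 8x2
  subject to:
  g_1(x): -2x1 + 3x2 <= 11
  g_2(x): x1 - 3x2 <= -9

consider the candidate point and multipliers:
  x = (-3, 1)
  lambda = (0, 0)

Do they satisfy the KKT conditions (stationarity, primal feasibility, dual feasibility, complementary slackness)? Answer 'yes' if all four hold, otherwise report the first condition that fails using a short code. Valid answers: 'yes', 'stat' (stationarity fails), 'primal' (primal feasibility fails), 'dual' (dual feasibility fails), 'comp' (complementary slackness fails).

Gradient of f: grad f(x) = Q x + c = (0, 0)
Constraint values g_i(x) = a_i^T x - b_i:
  g_1((-3, 1)) = -2
  g_2((-3, 1)) = 3
Stationarity residual: grad f(x) + sum_i lambda_i a_i = (0, 0)
  -> stationarity OK
Primal feasibility (all g_i <= 0): FAILS
Dual feasibility (all lambda_i >= 0): OK
Complementary slackness (lambda_i * g_i(x) = 0 for all i): OK

Verdict: the first failing condition is primal_feasibility -> primal.

primal


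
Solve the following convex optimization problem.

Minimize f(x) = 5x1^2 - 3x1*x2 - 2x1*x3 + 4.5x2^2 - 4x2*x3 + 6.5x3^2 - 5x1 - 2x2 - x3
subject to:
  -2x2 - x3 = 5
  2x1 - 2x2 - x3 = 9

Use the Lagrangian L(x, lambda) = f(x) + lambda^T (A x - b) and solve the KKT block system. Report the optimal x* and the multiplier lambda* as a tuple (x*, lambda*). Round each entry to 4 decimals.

Form the Lagrangian:
  L(x, lambda) = (1/2) x^T Q x + c^T x + lambda^T (A x - b)
Stationarity (grad_x L = 0): Q x + c + A^T lambda = 0.
Primal feasibility: A x = b.

This gives the KKT block system:
  [ Q   A^T ] [ x     ]   [-c ]
  [ A    0  ] [ lambda ] = [ b ]

Solving the linear system:
  x*      = (2, -1.974, -1.0519)
  lambda* = (0.7338, -11.513)
  f(x*)   = 47.474

x* = (2, -1.974, -1.0519), lambda* = (0.7338, -11.513)


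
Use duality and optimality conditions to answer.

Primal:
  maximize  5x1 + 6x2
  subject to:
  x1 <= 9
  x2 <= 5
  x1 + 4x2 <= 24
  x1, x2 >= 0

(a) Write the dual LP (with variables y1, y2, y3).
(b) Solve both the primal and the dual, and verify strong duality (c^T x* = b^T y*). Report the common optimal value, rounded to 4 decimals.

The standard primal-dual pair for 'max c^T x s.t. A x <= b, x >= 0' is:
  Dual:  min b^T y  s.t.  A^T y >= c,  y >= 0.

So the dual LP is:
  minimize  9y1 + 5y2 + 24y3
  subject to:
    y1 + y3 >= 5
    y2 + 4y3 >= 6
    y1, y2, y3 >= 0

Solving the primal: x* = (9, 3.75).
  primal value c^T x* = 67.5.
Solving the dual: y* = (3.5, 0, 1.5).
  dual value b^T y* = 67.5.
Strong duality: c^T x* = b^T y*. Confirmed.

67.5


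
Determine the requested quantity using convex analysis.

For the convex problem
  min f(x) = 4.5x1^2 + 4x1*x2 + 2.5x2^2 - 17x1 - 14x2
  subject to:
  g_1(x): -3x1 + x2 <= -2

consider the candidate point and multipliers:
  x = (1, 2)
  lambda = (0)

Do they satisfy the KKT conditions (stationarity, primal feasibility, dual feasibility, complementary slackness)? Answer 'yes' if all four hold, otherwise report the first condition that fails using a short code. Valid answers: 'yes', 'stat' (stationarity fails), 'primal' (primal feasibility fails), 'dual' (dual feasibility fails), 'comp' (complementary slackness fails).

Gradient of f: grad f(x) = Q x + c = (0, 0)
Constraint values g_i(x) = a_i^T x - b_i:
  g_1((1, 2)) = 1
Stationarity residual: grad f(x) + sum_i lambda_i a_i = (0, 0)
  -> stationarity OK
Primal feasibility (all g_i <= 0): FAILS
Dual feasibility (all lambda_i >= 0): OK
Complementary slackness (lambda_i * g_i(x) = 0 for all i): OK

Verdict: the first failing condition is primal_feasibility -> primal.

primal


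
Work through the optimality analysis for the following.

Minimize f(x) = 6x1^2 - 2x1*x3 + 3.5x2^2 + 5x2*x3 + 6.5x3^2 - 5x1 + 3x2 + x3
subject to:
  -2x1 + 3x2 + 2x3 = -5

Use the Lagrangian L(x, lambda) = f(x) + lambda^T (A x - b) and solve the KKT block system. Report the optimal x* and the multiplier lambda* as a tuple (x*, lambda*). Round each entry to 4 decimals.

Form the Lagrangian:
  L(x, lambda) = (1/2) x^T Q x + c^T x + lambda^T (A x - b)
Stationarity (grad_x L = 0): Q x + c + A^T lambda = 0.
Primal feasibility: A x = b.

This gives the KKT block system:
  [ Q   A^T ] [ x     ]   [-c ]
  [ A    0  ] [ lambda ] = [ b ]

Solving the linear system:
  x*      = (0.7492, -1.371, 0.3057)
  lambda* = (1.6895)
  f(x*)   = 0.4471

x* = (0.7492, -1.371, 0.3057), lambda* = (1.6895)


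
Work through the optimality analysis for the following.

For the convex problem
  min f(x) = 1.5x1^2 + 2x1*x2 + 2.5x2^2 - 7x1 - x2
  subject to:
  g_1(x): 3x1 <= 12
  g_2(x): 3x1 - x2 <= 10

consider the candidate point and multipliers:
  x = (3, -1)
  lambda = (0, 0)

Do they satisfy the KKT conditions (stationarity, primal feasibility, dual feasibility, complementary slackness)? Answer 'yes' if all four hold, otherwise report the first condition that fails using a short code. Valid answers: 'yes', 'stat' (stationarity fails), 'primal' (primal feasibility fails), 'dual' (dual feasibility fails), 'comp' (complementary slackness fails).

Gradient of f: grad f(x) = Q x + c = (0, 0)
Constraint values g_i(x) = a_i^T x - b_i:
  g_1((3, -1)) = -3
  g_2((3, -1)) = 0
Stationarity residual: grad f(x) + sum_i lambda_i a_i = (0, 0)
  -> stationarity OK
Primal feasibility (all g_i <= 0): OK
Dual feasibility (all lambda_i >= 0): OK
Complementary slackness (lambda_i * g_i(x) = 0 for all i): OK

Verdict: yes, KKT holds.

yes


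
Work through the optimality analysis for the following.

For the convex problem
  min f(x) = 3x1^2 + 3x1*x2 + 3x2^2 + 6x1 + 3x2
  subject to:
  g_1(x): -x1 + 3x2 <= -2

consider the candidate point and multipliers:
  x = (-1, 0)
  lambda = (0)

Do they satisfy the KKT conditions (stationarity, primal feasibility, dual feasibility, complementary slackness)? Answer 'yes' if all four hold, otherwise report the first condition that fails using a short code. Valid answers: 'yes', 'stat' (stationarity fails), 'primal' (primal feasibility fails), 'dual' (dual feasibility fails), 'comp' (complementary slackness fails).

Gradient of f: grad f(x) = Q x + c = (0, 0)
Constraint values g_i(x) = a_i^T x - b_i:
  g_1((-1, 0)) = 3
Stationarity residual: grad f(x) + sum_i lambda_i a_i = (0, 0)
  -> stationarity OK
Primal feasibility (all g_i <= 0): FAILS
Dual feasibility (all lambda_i >= 0): OK
Complementary slackness (lambda_i * g_i(x) = 0 for all i): OK

Verdict: the first failing condition is primal_feasibility -> primal.

primal


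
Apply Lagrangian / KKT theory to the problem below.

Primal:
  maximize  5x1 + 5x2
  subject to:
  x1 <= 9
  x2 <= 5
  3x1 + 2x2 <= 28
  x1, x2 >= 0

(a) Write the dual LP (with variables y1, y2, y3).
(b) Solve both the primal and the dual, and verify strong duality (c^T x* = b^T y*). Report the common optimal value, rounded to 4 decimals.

The standard primal-dual pair for 'max c^T x s.t. A x <= b, x >= 0' is:
  Dual:  min b^T y  s.t.  A^T y >= c,  y >= 0.

So the dual LP is:
  minimize  9y1 + 5y2 + 28y3
  subject to:
    y1 + 3y3 >= 5
    y2 + 2y3 >= 5
    y1, y2, y3 >= 0

Solving the primal: x* = (6, 5).
  primal value c^T x* = 55.
Solving the dual: y* = (0, 1.6667, 1.6667).
  dual value b^T y* = 55.
Strong duality: c^T x* = b^T y*. Confirmed.

55


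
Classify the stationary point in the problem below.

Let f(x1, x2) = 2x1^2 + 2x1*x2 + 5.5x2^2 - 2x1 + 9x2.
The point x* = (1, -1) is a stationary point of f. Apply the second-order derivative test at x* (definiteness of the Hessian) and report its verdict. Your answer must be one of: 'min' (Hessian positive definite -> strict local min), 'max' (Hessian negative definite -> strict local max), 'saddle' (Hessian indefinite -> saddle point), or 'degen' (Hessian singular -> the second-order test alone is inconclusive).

Compute the Hessian H = grad^2 f:
  H = [[4, 2], [2, 11]]
Verify stationarity: grad f(x*) = H x* + g = (0, 0).
Eigenvalues of H: 3.4689, 11.5311.
Both eigenvalues > 0, so H is positive definite -> x* is a strict local min.

min


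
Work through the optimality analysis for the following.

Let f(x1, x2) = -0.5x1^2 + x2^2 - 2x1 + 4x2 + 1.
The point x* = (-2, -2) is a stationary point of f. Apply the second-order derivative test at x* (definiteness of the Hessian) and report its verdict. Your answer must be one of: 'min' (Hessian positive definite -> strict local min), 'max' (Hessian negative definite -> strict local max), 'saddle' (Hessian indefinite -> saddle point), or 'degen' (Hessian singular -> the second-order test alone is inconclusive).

Compute the Hessian H = grad^2 f:
  H = [[-1, 0], [0, 2]]
Verify stationarity: grad f(x*) = H x* + g = (0, 0).
Eigenvalues of H: -1, 2.
Eigenvalues have mixed signs, so H is indefinite -> x* is a saddle point.

saddle


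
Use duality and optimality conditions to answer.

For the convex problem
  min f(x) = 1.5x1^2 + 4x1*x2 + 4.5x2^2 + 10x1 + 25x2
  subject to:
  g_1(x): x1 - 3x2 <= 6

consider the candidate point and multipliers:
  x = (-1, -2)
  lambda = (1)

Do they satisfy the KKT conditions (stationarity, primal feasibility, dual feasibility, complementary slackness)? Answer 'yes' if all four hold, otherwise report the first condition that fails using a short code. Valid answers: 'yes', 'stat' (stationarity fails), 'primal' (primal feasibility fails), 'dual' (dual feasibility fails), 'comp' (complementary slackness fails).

Gradient of f: grad f(x) = Q x + c = (-1, 3)
Constraint values g_i(x) = a_i^T x - b_i:
  g_1((-1, -2)) = -1
Stationarity residual: grad f(x) + sum_i lambda_i a_i = (0, 0)
  -> stationarity OK
Primal feasibility (all g_i <= 0): OK
Dual feasibility (all lambda_i >= 0): OK
Complementary slackness (lambda_i * g_i(x) = 0 for all i): FAILS

Verdict: the first failing condition is complementary_slackness -> comp.

comp


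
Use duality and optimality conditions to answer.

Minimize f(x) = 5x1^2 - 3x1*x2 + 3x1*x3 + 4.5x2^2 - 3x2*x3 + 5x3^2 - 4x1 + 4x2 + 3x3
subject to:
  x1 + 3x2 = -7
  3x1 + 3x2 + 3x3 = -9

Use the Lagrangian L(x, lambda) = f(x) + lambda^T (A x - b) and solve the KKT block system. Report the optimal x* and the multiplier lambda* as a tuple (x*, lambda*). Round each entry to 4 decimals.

Form the Lagrangian:
  L(x, lambda) = (1/2) x^T Q x + c^T x + lambda^T (A x - b)
Stationarity (grad_x L = 0): Q x + c + A^T lambda = 0.
Primal feasibility: A x = b.

This gives the KKT block system:
  [ Q   A^T ] [ x     ]   [-c ]
  [ A    0  ] [ lambda ] = [ b ]

Solving the linear system:
  x*      = (-0.3119, -2.2294, -0.4587)
  lambda* = (5.9725, -1.3884)
  f(x*)   = 10.133

x* = (-0.3119, -2.2294, -0.4587), lambda* = (5.9725, -1.3884)


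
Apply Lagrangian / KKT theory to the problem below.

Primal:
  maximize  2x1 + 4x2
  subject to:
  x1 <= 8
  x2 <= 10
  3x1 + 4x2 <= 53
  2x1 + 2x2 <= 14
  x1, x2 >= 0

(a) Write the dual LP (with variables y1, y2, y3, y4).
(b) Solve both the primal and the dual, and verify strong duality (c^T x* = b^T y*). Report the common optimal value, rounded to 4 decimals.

The standard primal-dual pair for 'max c^T x s.t. A x <= b, x >= 0' is:
  Dual:  min b^T y  s.t.  A^T y >= c,  y >= 0.

So the dual LP is:
  minimize  8y1 + 10y2 + 53y3 + 14y4
  subject to:
    y1 + 3y3 + 2y4 >= 2
    y2 + 4y3 + 2y4 >= 4
    y1, y2, y3, y4 >= 0

Solving the primal: x* = (0, 7).
  primal value c^T x* = 28.
Solving the dual: y* = (0, 0, 0, 2).
  dual value b^T y* = 28.
Strong duality: c^T x* = b^T y*. Confirmed.

28


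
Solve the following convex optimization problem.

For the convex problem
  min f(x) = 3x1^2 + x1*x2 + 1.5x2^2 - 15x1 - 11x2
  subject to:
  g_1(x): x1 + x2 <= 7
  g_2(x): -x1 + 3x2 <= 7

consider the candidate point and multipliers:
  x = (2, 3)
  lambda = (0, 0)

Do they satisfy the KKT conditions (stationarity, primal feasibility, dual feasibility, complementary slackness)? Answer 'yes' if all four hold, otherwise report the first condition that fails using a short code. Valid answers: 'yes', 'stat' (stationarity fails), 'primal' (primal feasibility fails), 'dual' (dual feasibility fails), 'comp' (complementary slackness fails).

Gradient of f: grad f(x) = Q x + c = (0, 0)
Constraint values g_i(x) = a_i^T x - b_i:
  g_1((2, 3)) = -2
  g_2((2, 3)) = 0
Stationarity residual: grad f(x) + sum_i lambda_i a_i = (0, 0)
  -> stationarity OK
Primal feasibility (all g_i <= 0): OK
Dual feasibility (all lambda_i >= 0): OK
Complementary slackness (lambda_i * g_i(x) = 0 for all i): OK

Verdict: yes, KKT holds.

yes


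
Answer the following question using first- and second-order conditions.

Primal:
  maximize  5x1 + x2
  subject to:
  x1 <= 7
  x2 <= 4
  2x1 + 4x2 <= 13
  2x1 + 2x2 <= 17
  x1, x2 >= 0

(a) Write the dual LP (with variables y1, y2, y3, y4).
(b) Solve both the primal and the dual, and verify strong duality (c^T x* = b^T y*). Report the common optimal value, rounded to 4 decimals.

The standard primal-dual pair for 'max c^T x s.t. A x <= b, x >= 0' is:
  Dual:  min b^T y  s.t.  A^T y >= c,  y >= 0.

So the dual LP is:
  minimize  7y1 + 4y2 + 13y3 + 17y4
  subject to:
    y1 + 2y3 + 2y4 >= 5
    y2 + 4y3 + 2y4 >= 1
    y1, y2, y3, y4 >= 0

Solving the primal: x* = (6.5, 0).
  primal value c^T x* = 32.5.
Solving the dual: y* = (0, 0, 2.5, 0).
  dual value b^T y* = 32.5.
Strong duality: c^T x* = b^T y*. Confirmed.

32.5


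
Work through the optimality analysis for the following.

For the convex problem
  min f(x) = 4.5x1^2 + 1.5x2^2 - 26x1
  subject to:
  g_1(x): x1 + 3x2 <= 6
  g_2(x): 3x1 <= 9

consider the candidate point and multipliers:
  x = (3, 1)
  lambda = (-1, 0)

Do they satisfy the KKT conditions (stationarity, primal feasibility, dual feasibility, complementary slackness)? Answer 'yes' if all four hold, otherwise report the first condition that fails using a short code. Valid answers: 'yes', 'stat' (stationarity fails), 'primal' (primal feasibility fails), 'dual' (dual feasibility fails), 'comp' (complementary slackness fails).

Gradient of f: grad f(x) = Q x + c = (1, 3)
Constraint values g_i(x) = a_i^T x - b_i:
  g_1((3, 1)) = 0
  g_2((3, 1)) = 0
Stationarity residual: grad f(x) + sum_i lambda_i a_i = (0, 0)
  -> stationarity OK
Primal feasibility (all g_i <= 0): OK
Dual feasibility (all lambda_i >= 0): FAILS
Complementary slackness (lambda_i * g_i(x) = 0 for all i): OK

Verdict: the first failing condition is dual_feasibility -> dual.

dual


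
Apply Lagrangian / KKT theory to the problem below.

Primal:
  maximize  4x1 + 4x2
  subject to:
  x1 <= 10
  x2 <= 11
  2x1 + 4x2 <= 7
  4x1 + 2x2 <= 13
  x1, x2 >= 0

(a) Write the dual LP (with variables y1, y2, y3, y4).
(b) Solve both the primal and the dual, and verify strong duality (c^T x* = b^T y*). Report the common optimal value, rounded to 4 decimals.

The standard primal-dual pair for 'max c^T x s.t. A x <= b, x >= 0' is:
  Dual:  min b^T y  s.t.  A^T y >= c,  y >= 0.

So the dual LP is:
  minimize  10y1 + 11y2 + 7y3 + 13y4
  subject to:
    y1 + 2y3 + 4y4 >= 4
    y2 + 4y3 + 2y4 >= 4
    y1, y2, y3, y4 >= 0

Solving the primal: x* = (3.1667, 0.1667).
  primal value c^T x* = 13.3333.
Solving the dual: y* = (0, 0, 0.6667, 0.6667).
  dual value b^T y* = 13.3333.
Strong duality: c^T x* = b^T y*. Confirmed.

13.3333


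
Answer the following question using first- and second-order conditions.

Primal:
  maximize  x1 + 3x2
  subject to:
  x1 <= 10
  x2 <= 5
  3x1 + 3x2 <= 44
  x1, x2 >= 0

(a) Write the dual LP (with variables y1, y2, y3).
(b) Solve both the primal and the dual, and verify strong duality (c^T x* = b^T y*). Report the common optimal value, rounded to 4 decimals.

The standard primal-dual pair for 'max c^T x s.t. A x <= b, x >= 0' is:
  Dual:  min b^T y  s.t.  A^T y >= c,  y >= 0.

So the dual LP is:
  minimize  10y1 + 5y2 + 44y3
  subject to:
    y1 + 3y3 >= 1
    y2 + 3y3 >= 3
    y1, y2, y3 >= 0

Solving the primal: x* = (9.6667, 5).
  primal value c^T x* = 24.6667.
Solving the dual: y* = (0, 2, 0.3333).
  dual value b^T y* = 24.6667.
Strong duality: c^T x* = b^T y*. Confirmed.

24.6667


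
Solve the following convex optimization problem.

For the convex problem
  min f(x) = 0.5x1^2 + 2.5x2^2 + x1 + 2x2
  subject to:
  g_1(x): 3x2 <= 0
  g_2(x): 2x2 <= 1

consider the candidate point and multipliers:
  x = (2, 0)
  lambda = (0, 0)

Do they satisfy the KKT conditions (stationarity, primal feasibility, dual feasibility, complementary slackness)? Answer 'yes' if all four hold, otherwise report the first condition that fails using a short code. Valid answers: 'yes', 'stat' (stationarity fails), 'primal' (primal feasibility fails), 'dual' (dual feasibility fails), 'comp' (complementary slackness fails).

Gradient of f: grad f(x) = Q x + c = (3, 2)
Constraint values g_i(x) = a_i^T x - b_i:
  g_1((2, 0)) = 0
  g_2((2, 0)) = -1
Stationarity residual: grad f(x) + sum_i lambda_i a_i = (3, 2)
  -> stationarity FAILS
Primal feasibility (all g_i <= 0): OK
Dual feasibility (all lambda_i >= 0): OK
Complementary slackness (lambda_i * g_i(x) = 0 for all i): OK

Verdict: the first failing condition is stationarity -> stat.

stat


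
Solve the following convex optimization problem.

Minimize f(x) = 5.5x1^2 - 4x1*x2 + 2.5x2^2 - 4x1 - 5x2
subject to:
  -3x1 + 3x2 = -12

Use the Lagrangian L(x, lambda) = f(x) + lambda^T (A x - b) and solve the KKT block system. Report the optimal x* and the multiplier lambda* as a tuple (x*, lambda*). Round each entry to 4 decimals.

Form the Lagrangian:
  L(x, lambda) = (1/2) x^T Q x + c^T x + lambda^T (A x - b)
Stationarity (grad_x L = 0): Q x + c + A^T lambda = 0.
Primal feasibility: A x = b.

This gives the KKT block system:
  [ Q   A^T ] [ x     ]   [-c ]
  [ A    0  ] [ lambda ] = [ b ]

Solving the linear system:
  x*      = (1.625, -2.375)
  lambda* = (7.7917)
  f(x*)   = 49.4375

x* = (1.625, -2.375), lambda* = (7.7917)


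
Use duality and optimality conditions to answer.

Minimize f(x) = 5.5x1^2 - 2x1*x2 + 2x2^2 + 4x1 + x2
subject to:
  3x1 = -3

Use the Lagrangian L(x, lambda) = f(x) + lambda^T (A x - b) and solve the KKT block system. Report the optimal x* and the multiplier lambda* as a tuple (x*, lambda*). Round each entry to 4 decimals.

Form the Lagrangian:
  L(x, lambda) = (1/2) x^T Q x + c^T x + lambda^T (A x - b)
Stationarity (grad_x L = 0): Q x + c + A^T lambda = 0.
Primal feasibility: A x = b.

This gives the KKT block system:
  [ Q   A^T ] [ x     ]   [-c ]
  [ A    0  ] [ lambda ] = [ b ]

Solving the linear system:
  x*      = (-1, -0.75)
  lambda* = (1.8333)
  f(x*)   = 0.375

x* = (-1, -0.75), lambda* = (1.8333)


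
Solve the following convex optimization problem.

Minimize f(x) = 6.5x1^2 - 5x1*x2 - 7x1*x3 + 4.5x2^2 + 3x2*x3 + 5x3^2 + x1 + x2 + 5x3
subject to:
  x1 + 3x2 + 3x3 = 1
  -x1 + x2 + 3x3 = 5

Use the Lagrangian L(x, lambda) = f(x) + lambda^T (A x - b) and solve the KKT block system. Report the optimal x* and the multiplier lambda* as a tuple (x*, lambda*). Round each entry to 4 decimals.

Form the Lagrangian:
  L(x, lambda) = (1/2) x^T Q x + c^T x + lambda^T (A x - b)
Stationarity (grad_x L = 0): Q x + c + A^T lambda = 0.
Primal feasibility: A x = b.

This gives the KKT block system:
  [ Q   A^T ] [ x     ]   [-c ]
  [ A    0  ] [ lambda ] = [ b ]

Solving the linear system:
  x*      = (-0.8462, -1.1538, 1.7692)
  lambda* = (4.1154, -12.5)
  f(x*)   = 32.6154

x* = (-0.8462, -1.1538, 1.7692), lambda* = (4.1154, -12.5)


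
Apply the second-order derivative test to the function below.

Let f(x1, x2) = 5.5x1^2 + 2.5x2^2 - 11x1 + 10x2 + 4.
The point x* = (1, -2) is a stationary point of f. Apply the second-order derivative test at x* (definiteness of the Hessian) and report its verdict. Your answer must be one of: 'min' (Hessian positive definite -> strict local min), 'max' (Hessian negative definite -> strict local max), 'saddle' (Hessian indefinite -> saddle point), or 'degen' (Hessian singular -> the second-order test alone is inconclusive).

Compute the Hessian H = grad^2 f:
  H = [[11, 0], [0, 5]]
Verify stationarity: grad f(x*) = H x* + g = (0, 0).
Eigenvalues of H: 5, 11.
Both eigenvalues > 0, so H is positive definite -> x* is a strict local min.

min


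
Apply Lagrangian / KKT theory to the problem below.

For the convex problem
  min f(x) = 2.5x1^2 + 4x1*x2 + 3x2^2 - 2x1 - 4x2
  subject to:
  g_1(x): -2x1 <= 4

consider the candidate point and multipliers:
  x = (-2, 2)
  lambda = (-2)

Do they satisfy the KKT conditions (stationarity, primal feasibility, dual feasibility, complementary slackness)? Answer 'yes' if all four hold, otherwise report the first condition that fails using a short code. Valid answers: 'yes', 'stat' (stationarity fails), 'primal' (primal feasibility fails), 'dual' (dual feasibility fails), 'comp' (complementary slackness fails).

Gradient of f: grad f(x) = Q x + c = (-4, 0)
Constraint values g_i(x) = a_i^T x - b_i:
  g_1((-2, 2)) = 0
Stationarity residual: grad f(x) + sum_i lambda_i a_i = (0, 0)
  -> stationarity OK
Primal feasibility (all g_i <= 0): OK
Dual feasibility (all lambda_i >= 0): FAILS
Complementary slackness (lambda_i * g_i(x) = 0 for all i): OK

Verdict: the first failing condition is dual_feasibility -> dual.

dual


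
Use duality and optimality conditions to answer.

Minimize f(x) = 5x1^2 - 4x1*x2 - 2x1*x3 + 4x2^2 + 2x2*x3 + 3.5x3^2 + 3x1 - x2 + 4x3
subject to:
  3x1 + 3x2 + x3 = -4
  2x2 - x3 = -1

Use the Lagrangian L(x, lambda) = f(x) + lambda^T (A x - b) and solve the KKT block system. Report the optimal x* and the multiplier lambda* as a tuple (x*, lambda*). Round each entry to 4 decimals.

Form the Lagrangian:
  L(x, lambda) = (1/2) x^T Q x + c^T x + lambda^T (A x - b)
Stationarity (grad_x L = 0): Q x + c + A^T lambda = 0.
Primal feasibility: A x = b.

This gives the KKT block system:
  [ Q   A^T ] [ x     ]   [-c ]
  [ A    0  ] [ lambda ] = [ b ]

Solving the linear system:
  x*      = (-0.6095, -0.6343, -0.2686)
  lambda* = (0.0068, 2.0767)
  f(x*)   = -0.0824

x* = (-0.6095, -0.6343, -0.2686), lambda* = (0.0068, 2.0767)


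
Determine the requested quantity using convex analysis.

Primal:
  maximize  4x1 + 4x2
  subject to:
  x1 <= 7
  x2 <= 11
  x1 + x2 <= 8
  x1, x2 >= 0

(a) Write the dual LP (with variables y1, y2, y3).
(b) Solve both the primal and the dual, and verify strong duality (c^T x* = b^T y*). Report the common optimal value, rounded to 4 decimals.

The standard primal-dual pair for 'max c^T x s.t. A x <= b, x >= 0' is:
  Dual:  min b^T y  s.t.  A^T y >= c,  y >= 0.

So the dual LP is:
  minimize  7y1 + 11y2 + 8y3
  subject to:
    y1 + y3 >= 4
    y2 + y3 >= 4
    y1, y2, y3 >= 0

Solving the primal: x* = (0, 8).
  primal value c^T x* = 32.
Solving the dual: y* = (0, 0, 4).
  dual value b^T y* = 32.
Strong duality: c^T x* = b^T y*. Confirmed.

32


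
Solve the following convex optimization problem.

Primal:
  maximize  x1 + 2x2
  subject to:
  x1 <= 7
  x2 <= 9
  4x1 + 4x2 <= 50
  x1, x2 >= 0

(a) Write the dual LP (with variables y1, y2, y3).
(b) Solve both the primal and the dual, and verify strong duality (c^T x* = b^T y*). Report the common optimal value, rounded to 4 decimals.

The standard primal-dual pair for 'max c^T x s.t. A x <= b, x >= 0' is:
  Dual:  min b^T y  s.t.  A^T y >= c,  y >= 0.

So the dual LP is:
  minimize  7y1 + 9y2 + 50y3
  subject to:
    y1 + 4y3 >= 1
    y2 + 4y3 >= 2
    y1, y2, y3 >= 0

Solving the primal: x* = (3.5, 9).
  primal value c^T x* = 21.5.
Solving the dual: y* = (0, 1, 0.25).
  dual value b^T y* = 21.5.
Strong duality: c^T x* = b^T y*. Confirmed.

21.5


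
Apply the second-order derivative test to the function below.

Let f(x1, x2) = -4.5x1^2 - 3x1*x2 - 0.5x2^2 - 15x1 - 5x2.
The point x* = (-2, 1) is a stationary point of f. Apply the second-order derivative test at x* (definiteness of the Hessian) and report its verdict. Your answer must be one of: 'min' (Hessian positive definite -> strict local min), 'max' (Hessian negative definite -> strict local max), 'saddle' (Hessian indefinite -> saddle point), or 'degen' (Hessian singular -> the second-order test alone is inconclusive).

Compute the Hessian H = grad^2 f:
  H = [[-9, -3], [-3, -1]]
Verify stationarity: grad f(x*) = H x* + g = (0, 0).
Eigenvalues of H: -10, 0.
H has a zero eigenvalue (singular; negative semidefinite but not definite), so H is neither positive definite, negative definite, nor indefinite. The second-order test alone is inconclusive -> degen.
(Indeed, f is constant along the null direction of H through x*, so x* is not a strict local extremum.)

degen


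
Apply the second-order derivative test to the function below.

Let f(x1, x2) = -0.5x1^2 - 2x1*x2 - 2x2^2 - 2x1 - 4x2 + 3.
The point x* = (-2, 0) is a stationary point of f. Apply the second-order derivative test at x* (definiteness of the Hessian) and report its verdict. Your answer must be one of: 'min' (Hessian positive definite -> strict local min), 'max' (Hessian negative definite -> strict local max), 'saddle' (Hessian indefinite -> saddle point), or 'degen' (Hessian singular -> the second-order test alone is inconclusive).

Compute the Hessian H = grad^2 f:
  H = [[-1, -2], [-2, -4]]
Verify stationarity: grad f(x*) = H x* + g = (0, 0).
Eigenvalues of H: -5, 0.
H has a zero eigenvalue (singular; negative semidefinite but not definite), so H is neither positive definite, negative definite, nor indefinite. The second-order test alone is inconclusive -> degen.
(Indeed, f is constant along the null direction of H through x*, so x* is not a strict local extremum.)

degen
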